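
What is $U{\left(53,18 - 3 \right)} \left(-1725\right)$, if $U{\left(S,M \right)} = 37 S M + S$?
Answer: $-50832300$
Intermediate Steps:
$U{\left(S,M \right)} = S + 37 M S$ ($U{\left(S,M \right)} = 37 M S + S = S + 37 M S$)
$U{\left(53,18 - 3 \right)} \left(-1725\right) = 53 \left(1 + 37 \left(18 - 3\right)\right) \left(-1725\right) = 53 \left(1 + 37 \cdot 15\right) \left(-1725\right) = 53 \left(1 + 555\right) \left(-1725\right) = 53 \cdot 556 \left(-1725\right) = 29468 \left(-1725\right) = -50832300$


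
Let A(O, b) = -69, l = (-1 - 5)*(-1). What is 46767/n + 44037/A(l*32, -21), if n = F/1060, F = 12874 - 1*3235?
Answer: 2797447/621 ≈ 4504.7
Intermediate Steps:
F = 9639 (F = 12874 - 3235 = 9639)
l = 6 (l = -6*(-1) = 6)
n = 9639/1060 ≈ 9.0934
46767/n + 44037/A(l*32, -21) = 46767/(9639/1060) + 44037/(-69) = 46767*(1060/9639) + 44037*(-1/69) = 138860/27 - 14679/23 = 2797447/621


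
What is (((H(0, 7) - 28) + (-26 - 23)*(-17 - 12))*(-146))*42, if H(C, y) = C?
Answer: -8541876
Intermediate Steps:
(((H(0, 7) - 28) + (-26 - 23)*(-17 - 12))*(-146))*42 = (((0 - 28) + (-26 - 23)*(-17 - 12))*(-146))*42 = ((-28 - 49*(-29))*(-146))*42 = ((-28 + 1421)*(-146))*42 = (1393*(-146))*42 = -203378*42 = -8541876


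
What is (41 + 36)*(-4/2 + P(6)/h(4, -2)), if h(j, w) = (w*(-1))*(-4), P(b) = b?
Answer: -847/4 ≈ -211.75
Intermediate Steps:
h(j, w) = 4*w (h(j, w) = -w*(-4) = 4*w)
(41 + 36)*(-4/2 + P(6)/h(4, -2)) = (41 + 36)*(-4/2 + 6/((4*(-2)))) = 77*(-4*1/2 + 6/(-8)) = 77*(-2 + 6*(-1/8)) = 77*(-2 - 3/4) = 77*(-11/4) = -847/4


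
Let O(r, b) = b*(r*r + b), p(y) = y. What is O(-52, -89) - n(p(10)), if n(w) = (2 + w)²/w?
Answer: -1163747/5 ≈ -2.3275e+5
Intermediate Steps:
O(r, b) = b*(b + r²) (O(r, b) = b*(r² + b) = b*(b + r²))
n(w) = (2 + w)²/w
O(-52, -89) - n(p(10)) = -89*(-89 + (-52)²) - (2 + 10)²/10 = -89*(-89 + 2704) - 12²/10 = -89*2615 - 144/10 = -232735 - 1*72/5 = -232735 - 72/5 = -1163747/5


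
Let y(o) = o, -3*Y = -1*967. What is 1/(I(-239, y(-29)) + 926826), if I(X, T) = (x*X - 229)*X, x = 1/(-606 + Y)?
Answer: 851/835133644 ≈ 1.0190e-6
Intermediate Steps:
Y = 967/3 (Y = -(-1)*967/3 = -1/3*(-967) = 967/3 ≈ 322.33)
x = -3/851 (x = 1/(-606 + 967/3) = 1/(-851/3) = -3/851 ≈ -0.0035253)
I(X, T) = X*(-229 - 3*X/851) (I(X, T) = (-3*X/851 - 229)*X = (-229 - 3*X/851)*X = X*(-229 - 3*X/851))
1/(I(-239, y(-29)) + 926826) = 1/((1/851)*(-239)*(-194879 - 3*(-239)) + 926826) = 1/((1/851)*(-239)*(-194879 + 717) + 926826) = 1/((1/851)*(-239)*(-194162) + 926826) = 1/(46404718/851 + 926826) = 1/(835133644/851) = 851/835133644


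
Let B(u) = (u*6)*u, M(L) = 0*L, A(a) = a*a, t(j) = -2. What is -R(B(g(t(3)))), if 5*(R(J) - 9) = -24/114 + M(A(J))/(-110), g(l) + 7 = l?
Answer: -851/95 ≈ -8.9579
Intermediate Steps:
g(l) = -7 + l
A(a) = a²
M(L) = 0
B(u) = 6*u² (B(u) = (6*u)*u = 6*u²)
R(J) = 851/95 (R(J) = 9 + (-24/114 + 0/(-110))/5 = 9 + (-24*1/114 + 0*(-1/110))/5 = 9 + (-4/19 + 0)/5 = 9 + (⅕)*(-4/19) = 9 - 4/95 = 851/95)
-R(B(g(t(3)))) = -1*851/95 = -851/95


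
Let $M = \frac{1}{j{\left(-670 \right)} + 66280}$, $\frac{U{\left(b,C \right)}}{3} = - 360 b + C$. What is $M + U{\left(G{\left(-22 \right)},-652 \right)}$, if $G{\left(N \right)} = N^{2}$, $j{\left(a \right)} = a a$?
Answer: $- \frac{270302581679}{515180} \approx -5.2468 \cdot 10^{5}$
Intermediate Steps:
$j{\left(a \right)} = a^{2}$
$U{\left(b,C \right)} = - 1080 b + 3 C$ ($U{\left(b,C \right)} = 3 \left(- 360 b + C\right) = 3 \left(C - 360 b\right) = - 1080 b + 3 C$)
$M = \frac{1}{515180}$ ($M = \frac{1}{\left(-670\right)^{2} + 66280} = \frac{1}{448900 + 66280} = \frac{1}{515180} \approx 1.9411 \cdot 10^{-6}$)
$M + U{\left(G{\left(-22 \right)},-652 \right)} = \frac{1}{515180} + \left(- 1080 \left(-22\right)^{2} + 3 \left(-652\right)\right) = \frac{1}{515180} - 524676 = - \frac{270302581679}{515180}$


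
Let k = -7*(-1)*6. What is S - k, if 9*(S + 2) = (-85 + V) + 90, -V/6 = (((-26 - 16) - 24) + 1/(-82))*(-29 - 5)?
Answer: -568157/369 ≈ -1539.7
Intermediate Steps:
k = 42 (k = 7*6 = 42)
V = -552126/41 (V = -6*(((-26 - 16) - 24) + 1/(-82))*(-29 - 5) = -6*((-42 - 24) - 1/82)*(-34) = -6*(-66 - 1/82)*(-34) = -(-16239)*(-34)/41 = -6*92021/41 = -552126/41 ≈ -13466.)
S = -552659/369 (S = -2 + ((-85 - 552126/41) + 90)/9 = -2 + (-555611/41 + 90)/9 = -2 + (⅑)*(-551921/41) = -2 - 551921/369 = -552659/369 ≈ -1497.7)
S - k = -552659/369 - 1*42 = -552659/369 - 42 = -568157/369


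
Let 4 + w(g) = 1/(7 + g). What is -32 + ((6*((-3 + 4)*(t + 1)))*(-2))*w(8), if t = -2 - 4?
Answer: -268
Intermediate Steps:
t = -6
w(g) = -4 + 1/(7 + g)
-32 + ((6*((-3 + 4)*(t + 1)))*(-2))*w(8) = -32 + ((6*((-3 + 4)*(-6 + 1)))*(-2))*((-27 - 4*8)/(7 + 8)) = -32 + ((6*(1*(-5)))*(-2))*((-27 - 32)/15) = -32 + ((6*(-5))*(-2))*((1/15)*(-59)) = -32 - 30*(-2)*(-59/15) = -32 + 60*(-59/15) = -32 - 236 = -268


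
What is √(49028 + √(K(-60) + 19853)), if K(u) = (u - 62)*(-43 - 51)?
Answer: √(49028 + √31321) ≈ 221.82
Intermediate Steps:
K(u) = 5828 - 94*u (K(u) = (-62 + u)*(-94) = 5828 - 94*u)
√(49028 + √(K(-60) + 19853)) = √(49028 + √((5828 - 94*(-60)) + 19853)) = √(49028 + √((5828 + 5640) + 19853)) = √(49028 + √(11468 + 19853)) = √(49028 + √31321)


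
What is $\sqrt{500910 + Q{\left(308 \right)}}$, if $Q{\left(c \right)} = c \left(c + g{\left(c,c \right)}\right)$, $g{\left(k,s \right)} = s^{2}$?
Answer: $3 \sqrt{3312654} \approx 5460.2$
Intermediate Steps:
$Q{\left(c \right)} = c \left(c + c^{2}\right)$
$\sqrt{500910 + Q{\left(308 \right)}} = \sqrt{500910 + 308^{2} \left(1 + 308\right)} = \sqrt{500910 + 94864 \cdot 309} = \sqrt{500910 + 29312976} = \sqrt{29813886} = 3 \sqrt{3312654}$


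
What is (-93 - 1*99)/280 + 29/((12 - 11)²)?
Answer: 991/35 ≈ 28.314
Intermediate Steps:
(-93 - 1*99)/280 + 29/((12 - 11)²) = (-93 - 99)*(1/280) + 29/(1²) = -192*1/280 + 29/1 = -24/35 + 29*1 = -24/35 + 29 = 991/35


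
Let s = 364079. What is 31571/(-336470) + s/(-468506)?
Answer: -34323216014/39409553455 ≈ -0.87094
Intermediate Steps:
31571/(-336470) + s/(-468506) = 31571/(-336470) + 364079/(-468506) = 31571*(-1/336470) + 364079*(-1/468506) = -31571/336470 - 364079/468506 = -34323216014/39409553455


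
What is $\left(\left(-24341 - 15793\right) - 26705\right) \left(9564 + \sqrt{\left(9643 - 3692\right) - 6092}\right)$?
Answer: $-639248196 - 66839 i \sqrt{141} \approx -6.3925 \cdot 10^{8} - 7.9367 \cdot 10^{5} i$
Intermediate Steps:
$\left(\left(-24341 - 15793\right) - 26705\right) \left(9564 + \sqrt{\left(9643 - 3692\right) - 6092}\right) = \left(\left(-24341 - 15793\right) - 26705\right) \left(9564 + \sqrt{5951 - 6092}\right) = \left(-40134 - 26705\right) \left(9564 + \sqrt{-141}\right) = - 66839 \left(9564 + i \sqrt{141}\right) = -639248196 - 66839 i \sqrt{141}$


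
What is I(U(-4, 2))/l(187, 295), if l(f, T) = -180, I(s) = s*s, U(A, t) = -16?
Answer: -64/45 ≈ -1.4222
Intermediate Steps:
I(s) = s²
I(U(-4, 2))/l(187, 295) = (-16)²/(-180) = 256*(-1/180) = -64/45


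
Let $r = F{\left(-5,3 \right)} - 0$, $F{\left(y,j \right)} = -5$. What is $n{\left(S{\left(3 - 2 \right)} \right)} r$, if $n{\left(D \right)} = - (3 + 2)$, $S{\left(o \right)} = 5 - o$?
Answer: $25$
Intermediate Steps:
$n{\left(D \right)} = -5$ ($n{\left(D \right)} = \left(-1\right) 5 = -5$)
$r = -5$ ($r = -5 - 0 = -5 + 0 = -5$)
$n{\left(S{\left(3 - 2 \right)} \right)} r = \left(-5\right) \left(-5\right) = 25$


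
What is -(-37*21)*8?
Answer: 6216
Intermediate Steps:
-(-37*21)*8 = -(-777)*8 = -1*(-6216) = 6216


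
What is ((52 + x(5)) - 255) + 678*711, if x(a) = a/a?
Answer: 481856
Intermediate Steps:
x(a) = 1
((52 + x(5)) - 255) + 678*711 = ((52 + 1) - 255) + 678*711 = (53 - 255) + 482058 = -202 + 482058 = 481856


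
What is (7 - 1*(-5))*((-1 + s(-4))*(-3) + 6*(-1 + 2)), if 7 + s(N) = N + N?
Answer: 648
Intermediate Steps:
s(N) = -7 + 2*N (s(N) = -7 + (N + N) = -7 + 2*N)
(7 - 1*(-5))*((-1 + s(-4))*(-3) + 6*(-1 + 2)) = (7 - 1*(-5))*((-1 + (-7 + 2*(-4)))*(-3) + 6*(-1 + 2)) = (7 + 5)*((-1 + (-7 - 8))*(-3) + 6*1) = 12*((-1 - 15)*(-3) + 6) = 12*(-16*(-3) + 6) = 12*(48 + 6) = 12*54 = 648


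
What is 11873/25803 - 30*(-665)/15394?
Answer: 348771406/198605691 ≈ 1.7561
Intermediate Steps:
11873/25803 - 30*(-665)/15394 = 11873*(1/25803) + 19950*(1/15394) = 11873/25803 + 9975/7697 = 348771406/198605691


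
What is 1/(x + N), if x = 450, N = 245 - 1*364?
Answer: 1/331 ≈ 0.0030211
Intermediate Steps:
N = -119 (N = 245 - 364 = -119)
1/(x + N) = 1/(450 - 119) = 1/331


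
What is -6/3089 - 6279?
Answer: -19395837/3089 ≈ -6279.0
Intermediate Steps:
-6/3089 - 6279 = -19395837/3089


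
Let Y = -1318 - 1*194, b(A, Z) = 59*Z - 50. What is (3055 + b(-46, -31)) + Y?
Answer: -336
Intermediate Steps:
b(A, Z) = -50 + 59*Z
Y = -1512 (Y = -1318 - 194 = -1512)
(3055 + b(-46, -31)) + Y = (3055 + (-50 + 59*(-31))) - 1512 = (3055 + (-50 - 1829)) - 1512 = (3055 - 1879) - 1512 = 1176 - 1512 = -336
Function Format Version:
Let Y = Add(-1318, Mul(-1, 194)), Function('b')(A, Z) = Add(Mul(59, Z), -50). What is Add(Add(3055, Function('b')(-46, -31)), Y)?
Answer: -336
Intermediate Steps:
Function('b')(A, Z) = Add(-50, Mul(59, Z))
Y = -1512 (Y = Add(-1318, -194) = -1512)
Add(Add(3055, Function('b')(-46, -31)), Y) = Add(Add(3055, Add(-50, Mul(59, -31))), -1512) = Add(Add(3055, Add(-50, -1829)), -1512) = Add(Add(3055, -1879), -1512) = Add(1176, -1512) = -336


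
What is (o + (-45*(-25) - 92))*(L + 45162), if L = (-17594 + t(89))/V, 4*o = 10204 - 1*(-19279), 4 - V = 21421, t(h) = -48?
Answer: 2709515214045/7139 ≈ 3.7954e+8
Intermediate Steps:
V = -21417 (V = 4 - 1*21421 = 4 - 21421 = -21417)
o = 29483/4 (o = (10204 - 1*(-19279))/4 = (10204 + 19279)/4 = (1/4)*29483 = 29483/4 ≈ 7370.8)
L = 17642/21417 (L = (-17594 - 48)/(-21417) = -17642*(-1/21417) = 17642/21417 ≈ 0.82374)
(o + (-45*(-25) - 92))*(L + 45162) = (29483/4 + (-45*(-25) - 92))*(17642/21417 + 45162) = (29483/4 + (1125 - 92))*(967252196/21417) = (29483/4 + 1033)*(967252196/21417) = (33615/4)*(967252196/21417) = 2709515214045/7139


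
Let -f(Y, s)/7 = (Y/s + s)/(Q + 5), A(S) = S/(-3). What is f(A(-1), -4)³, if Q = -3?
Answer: 40353607/13824 ≈ 2919.1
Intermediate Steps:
A(S) = -S/3 (A(S) = S*(-⅓) = -S/3)
f(Y, s) = -7*s/2 - 7*Y/(2*s) (f(Y, s) = -7*(Y/s + s)/(-3 + 5) = -7*(s + Y/s)/2 = -7*(s/2 + Y/(2*s)) = -7*s/2 - 7*Y/(2*s))
f(A(-1), -4)³ = ((7/2)*(-(-1)*(-1)/3 - 1*(-4)²)/(-4))³ = ((7/2)*(-¼)*(-1*⅓ - 1*16))³ = ((7/2)*(-¼)*(-⅓ - 16))³ = ((7/2)*(-¼)*(-49/3))³ = (343/24)³ = 40353607/13824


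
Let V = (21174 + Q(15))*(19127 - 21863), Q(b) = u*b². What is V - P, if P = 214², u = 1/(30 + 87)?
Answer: -753780580/13 ≈ -5.7983e+7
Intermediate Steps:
u = 1/117 ≈ 0.0085470
Q(b) = b²/117
P = 45796
V = -753185232/13 (V = (21174 + (1/117)*15²)*(19127 - 21863) = (21174 + (1/117)*225)*(-2736) = (21174 + 25/13)*(-2736) = (275287/13)*(-2736) = -753185232/13 ≈ -5.7937e+7)
V - P = -753185232/13 - 1*45796 = -753185232/13 - 45796 = -753780580/13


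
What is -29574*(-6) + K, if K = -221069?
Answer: -43625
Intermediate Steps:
-29574*(-6) + K = -29574*(-6) - 221069 = 177444 - 221069 = -43625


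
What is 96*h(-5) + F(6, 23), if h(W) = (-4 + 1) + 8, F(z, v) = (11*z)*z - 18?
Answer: 858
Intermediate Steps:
F(z, v) = -18 + 11*z² (F(z, v) = 11*z² - 18 = -18 + 11*z²)
h(W) = 5 (h(W) = -3 + 8 = 5)
96*h(-5) + F(6, 23) = 96*5 + (-18 + 11*6²) = 480 + (-18 + 11*36) = 480 + (-18 + 396) = 480 + 378 = 858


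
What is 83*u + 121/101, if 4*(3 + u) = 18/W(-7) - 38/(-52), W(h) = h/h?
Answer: 1479609/10504 ≈ 140.86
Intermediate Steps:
W(h) = 1
u = 175/104 (u = -3 + (18/1 - 38/(-52))/4 = -3 + (18*1 - 38*(-1/52))/4 = -3 + (18 + 19/26)/4 = -3 + (¼)*(487/26) = -3 + 487/104 = 175/104 ≈ 1.6827)
83*u + 121/101 = 83*(175/104) + 121/101 = 14525/104 + 121*(1/101) = 14525/104 + 121/101 = 1479609/10504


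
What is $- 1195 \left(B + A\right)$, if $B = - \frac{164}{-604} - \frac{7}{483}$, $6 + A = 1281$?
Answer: $- \frac{15877849085}{10419} \approx -1.5239 \cdot 10^{6}$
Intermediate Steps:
$A = 1275$ ($A = -6 + 1281 = 1275$)
$B = \frac{2678}{10419}$ ($B = \left(-164\right) \left(- \frac{1}{604}\right) - \frac{1}{69} = \frac{41}{151} - \frac{1}{69} = \frac{2678}{10419} \approx 0.25703$)
$- 1195 \left(B + A\right) = - 1195 \left(\frac{2678}{10419} + 1275\right) = \left(-1195\right) \frac{13286903}{10419} = - \frac{15877849085}{10419}$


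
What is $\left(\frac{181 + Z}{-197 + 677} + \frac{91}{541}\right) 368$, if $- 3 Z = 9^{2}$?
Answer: $\frac{1460431}{8115} \approx 179.97$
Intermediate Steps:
$Z = -27$ ($Z = - \frac{9^{2}}{3} = \left(- \frac{1}{3}\right) 81 = -27$)
$\left(\frac{181 + Z}{-197 + 677} + \frac{91}{541}\right) 368 = \left(\frac{181 - 27}{-197 + 677} + \frac{91}{541}\right) 368 = \left(\frac{154}{480} + 91 \cdot \frac{1}{541}\right) 368 = \left(154 \cdot \frac{1}{480} + \frac{91}{541}\right) 368 = \left(\frac{77}{240} + \frac{91}{541}\right) 368 = \frac{63497}{129840} \cdot 368 = \frac{1460431}{8115}$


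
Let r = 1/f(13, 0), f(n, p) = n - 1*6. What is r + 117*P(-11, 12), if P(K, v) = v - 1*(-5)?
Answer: 13924/7 ≈ 1989.1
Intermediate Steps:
f(n, p) = -6 + n (f(n, p) = n - 6 = -6 + n)
P(K, v) = 5 + v (P(K, v) = v + 5 = 5 + v)
r = 1/7 (r = 1/(-6 + 13) = 1/7 ≈ 0.14286)
r + 117*P(-11, 12) = 1/7 + 117*(5 + 12) = 1/7 + 117*17 = 1/7 + 1989 = 13924/7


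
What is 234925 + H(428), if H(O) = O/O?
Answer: 234926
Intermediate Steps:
H(O) = 1
234925 + H(428) = 234925 + 1 = 234926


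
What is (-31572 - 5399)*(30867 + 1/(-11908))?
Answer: -13589217332185/11908 ≈ -1.1412e+9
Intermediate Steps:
(-31572 - 5399)*(30867 + 1/(-11908)) = -36971*(30867 - 1/11908) = -36971*367564235/11908 = -13589217332185/11908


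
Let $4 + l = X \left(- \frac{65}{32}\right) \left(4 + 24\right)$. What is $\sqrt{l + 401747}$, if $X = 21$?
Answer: $\frac{\sqrt{6408778}}{4} \approx 632.89$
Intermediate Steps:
$l = - \frac{9587}{8}$ ($l = -4 + 21 \left(- \frac{65}{32}\right) \left(4 + 24\right) = -4 + 21 \left(\left(-65\right) \frac{1}{32}\right) 28 = -4 + 21 \left(- \frac{65}{32}\right) 28 = -4 - \frac{9555}{8} = - \frac{9587}{8} \approx -1198.4$)
$\sqrt{l + 401747} = \sqrt{- \frac{9587}{8} + 401747} = \sqrt{\frac{3204389}{8}} = \frac{\sqrt{6408778}}{4}$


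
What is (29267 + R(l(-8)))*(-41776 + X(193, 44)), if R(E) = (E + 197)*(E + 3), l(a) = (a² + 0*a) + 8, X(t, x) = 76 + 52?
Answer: -2059160416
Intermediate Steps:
X(t, x) = 128
l(a) = 8 + a² (l(a) = (a² + 0) + 8 = a² + 8 = 8 + a²)
R(E) = (3 + E)*(197 + E) (R(E) = (197 + E)*(3 + E) = (3 + E)*(197 + E))
(29267 + R(l(-8)))*(-41776 + X(193, 44)) = (29267 + (591 + (8 + (-8)²)² + 200*(8 + (-8)²)))*(-41776 + 128) = (29267 + (591 + (8 + 64)² + 200*(8 + 64)))*(-41648) = (29267 + (591 + 72² + 200*72))*(-41648) = (29267 + (591 + 5184 + 14400))*(-41648) = (29267 + 20175)*(-41648) = 49442*(-41648) = -2059160416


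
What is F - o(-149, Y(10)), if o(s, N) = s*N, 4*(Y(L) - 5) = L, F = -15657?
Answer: -29079/2 ≈ -14540.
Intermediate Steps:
Y(L) = 5 + L/4
o(s, N) = N*s
F - o(-149, Y(10)) = -15657 - (5 + (1/4)*10)*(-149) = -15657 - (5 + 5/2)*(-149) = -15657 - 15*(-149)/2 = -15657 - 1*(-2235/2) = -15657 + 2235/2 = -29079/2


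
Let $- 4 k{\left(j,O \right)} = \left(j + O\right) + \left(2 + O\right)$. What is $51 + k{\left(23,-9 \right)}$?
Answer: $\frac{197}{4} \approx 49.25$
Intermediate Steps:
$k{\left(j,O \right)} = - \frac{1}{2} - \frac{O}{2} - \frac{j}{4}$ ($k{\left(j,O \right)} = - \frac{\left(j + O\right) + \left(2 + O\right)}{4} = - \frac{\left(O + j\right) + \left(2 + O\right)}{4} = - \frac{2 + j + 2 O}{4} = - \frac{1}{2} - \frac{O}{2} - \frac{j}{4}$)
$51 + k{\left(23,-9 \right)} = 51 - \frac{7}{4} = \frac{197}{4}$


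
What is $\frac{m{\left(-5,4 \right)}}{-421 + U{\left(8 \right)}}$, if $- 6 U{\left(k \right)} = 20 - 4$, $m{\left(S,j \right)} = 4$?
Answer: $- \frac{12}{1271} \approx -0.0094414$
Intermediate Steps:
$U{\left(k \right)} = - \frac{8}{3}$ ($U{\left(k \right)} = - \frac{20 - 4}{6} = \left(- \frac{1}{6}\right) 16 = - \frac{8}{3}$)
$\frac{m{\left(-5,4 \right)}}{-421 + U{\left(8 \right)}} = \frac{1}{-421 - \frac{8}{3}} \cdot 4 = \frac{1}{- \frac{1271}{3}} \cdot 4 = \left(- \frac{3}{1271}\right) 4 = - \frac{12}{1271}$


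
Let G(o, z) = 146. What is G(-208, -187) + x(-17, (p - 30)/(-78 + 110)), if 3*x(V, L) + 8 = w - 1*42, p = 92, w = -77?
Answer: 311/3 ≈ 103.67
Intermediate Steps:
x(V, L) = -127/3 (x(V, L) = -8/3 + (-77 - 1*42)/3 = -8/3 + (-77 - 42)/3 = -8/3 + (1/3)*(-119) = -8/3 - 119/3 = -127/3)
G(-208, -187) + x(-17, (p - 30)/(-78 + 110)) = 146 - 127/3 = 311/3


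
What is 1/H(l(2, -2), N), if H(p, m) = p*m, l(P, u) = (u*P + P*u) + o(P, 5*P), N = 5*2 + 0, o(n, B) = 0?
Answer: -1/80 ≈ -0.012500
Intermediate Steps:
N = 10 (N = 10 + 0 = 10)
l(P, u) = 2*P*u (l(P, u) = (u*P + P*u) + 0 = (P*u + P*u) + 0 = 2*P*u + 0 = 2*P*u)
H(p, m) = m*p
1/H(l(2, -2), N) = 1/(10*(2*2*(-2))) = 1/(10*(-8)) = 1/(-80) = -1/80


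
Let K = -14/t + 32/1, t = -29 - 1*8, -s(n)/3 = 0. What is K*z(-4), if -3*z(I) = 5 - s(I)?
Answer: -5990/111 ≈ -53.964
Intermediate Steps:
s(n) = 0 (s(n) = -3*0 = 0)
z(I) = -5/3 (z(I) = -(5 - 1*0)/3 = -(5 + 0)/3 = -1/3*5 = -5/3)
t = -37 (t = -29 - 8 = -37)
K = 1198/37 (K = -14/(-37) + 32/1 = -14*(-1/37) + 32*1 = 14/37 + 32 = 1198/37 ≈ 32.378)
K*z(-4) = (1198/37)*(-5/3) = -5990/111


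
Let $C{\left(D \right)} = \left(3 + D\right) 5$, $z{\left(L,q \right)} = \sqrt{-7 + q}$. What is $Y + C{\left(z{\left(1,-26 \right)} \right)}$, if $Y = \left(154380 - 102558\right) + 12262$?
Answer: $64099 + 5 i \sqrt{33} \approx 64099.0 + 28.723 i$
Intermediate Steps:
$Y = 64084$ ($Y = 51822 + 12262 = 64084$)
$C{\left(D \right)} = 15 + 5 D$
$Y + C{\left(z{\left(1,-26 \right)} \right)} = 64084 + \left(15 + 5 \sqrt{-7 - 26}\right) = 64084 + \left(15 + 5 \sqrt{-33}\right) = 64084 + \left(15 + 5 i \sqrt{33}\right) = 64099 + 5 i \sqrt{33}$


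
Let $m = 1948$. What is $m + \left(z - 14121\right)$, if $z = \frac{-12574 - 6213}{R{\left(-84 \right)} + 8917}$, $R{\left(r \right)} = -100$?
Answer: $- \frac{107348128}{8817} \approx -12175.0$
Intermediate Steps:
$z = - \frac{18787}{8817}$ ($z = \frac{-12574 - 6213}{-100 + 8917} = - \frac{18787}{8817} \approx -2.1308$)
$m + \left(z - 14121\right) = 1948 - \frac{124523644}{8817} = - \frac{107348128}{8817}$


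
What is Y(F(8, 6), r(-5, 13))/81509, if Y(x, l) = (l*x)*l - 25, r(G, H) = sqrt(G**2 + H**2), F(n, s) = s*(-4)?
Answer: -4681/81509 ≈ -0.057429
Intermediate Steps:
F(n, s) = -4*s
Y(x, l) = -25 + x*l**2 (Y(x, l) = x*l**2 - 25 = -25 + x*l**2)
Y(F(8, 6), r(-5, 13))/81509 = (-25 + (-4*6)*(sqrt((-5)**2 + 13**2))**2)/81509 = (-25 - 24*(sqrt(25 + 169))**2)*(1/81509) = (-25 - 24*(sqrt(194))**2)*(1/81509) = (-25 - 24*194)*(1/81509) = (-25 - 4656)*(1/81509) = -4681*1/81509 = -4681/81509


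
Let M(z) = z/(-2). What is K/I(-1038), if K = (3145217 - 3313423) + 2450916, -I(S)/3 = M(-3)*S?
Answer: 2282710/4671 ≈ 488.70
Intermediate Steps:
M(z) = -z/2 (M(z) = z*(-½) = -z/2)
I(S) = -9*S/2 (I(S) = -3*(-½*(-3))*S = -9*S/2)
K = 2282710 (K = -168206 + 2450916 = 2282710)
K/I(-1038) = 2282710/((-9/2*(-1038))) = 2282710/4671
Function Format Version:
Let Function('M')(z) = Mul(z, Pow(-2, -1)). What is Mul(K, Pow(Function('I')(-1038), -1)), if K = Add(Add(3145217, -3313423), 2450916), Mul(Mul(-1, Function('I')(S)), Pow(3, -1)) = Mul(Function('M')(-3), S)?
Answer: Rational(2282710, 4671) ≈ 488.70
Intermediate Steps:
Function('M')(z) = Mul(Rational(-1, 2), z) (Function('M')(z) = Mul(z, Rational(-1, 2)) = Mul(Rational(-1, 2), z))
Function('I')(S) = Mul(Rational(-9, 2), S) (Function('I')(S) = Mul(-3, Mul(Mul(Rational(-1, 2), -3), S)) = Mul(-3, Mul(Rational(3, 2), S)) = Mul(Rational(-9, 2), S))
K = 2282710 (K = Add(-168206, 2450916) = 2282710)
Mul(K, Pow(Function('I')(-1038), -1)) = Mul(2282710, Pow(Mul(Rational(-9, 2), -1038), -1)) = Mul(2282710, Pow(4671, -1)) = Mul(2282710, Rational(1, 4671)) = Rational(2282710, 4671)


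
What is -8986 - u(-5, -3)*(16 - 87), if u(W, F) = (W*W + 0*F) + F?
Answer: -7424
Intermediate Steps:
u(W, F) = F + W**2 (u(W, F) = (W**2 + 0) + F = W**2 + F = F + W**2)
-8986 - u(-5, -3)*(16 - 87) = -8986 - (-3 + (-5)**2)*(16 - 87) = -8986 - (-3 + 25)*(-71) = -8986 - 22*(-71) = -8986 - 1*(-1562) = -8986 + 1562 = -7424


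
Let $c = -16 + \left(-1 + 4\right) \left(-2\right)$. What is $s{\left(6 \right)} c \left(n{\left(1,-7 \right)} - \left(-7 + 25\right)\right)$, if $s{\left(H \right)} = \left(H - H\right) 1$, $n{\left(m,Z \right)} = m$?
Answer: $0$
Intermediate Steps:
$s{\left(H \right)} = 0$ ($s{\left(H \right)} = 0 \cdot 1 = 0$)
$c = -22$ ($c = -16 + 3 \left(-2\right) = -16 - 6 = -22$)
$s{\left(6 \right)} c \left(n{\left(1,-7 \right)} - \left(-7 + 25\right)\right) = 0 \left(-22\right) \left(1 - \left(-7 + 25\right)\right) = 0 \left(1 - 18\right) = 0 \left(-17\right) = 0$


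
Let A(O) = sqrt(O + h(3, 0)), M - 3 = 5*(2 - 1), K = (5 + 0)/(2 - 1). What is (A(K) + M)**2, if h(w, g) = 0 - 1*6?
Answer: (8 + I)**2 ≈ 63.0 + 16.0*I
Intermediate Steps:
K = 5 (K = 5/1 = 5*1 = 5)
h(w, g) = -6 (h(w, g) = 0 - 6 = -6)
M = 8 (M = 3 + 5*(2 - 1) = 3 + 5*1 = 3 + 5 = 8)
A(O) = sqrt(-6 + O) (A(O) = sqrt(O - 6) = sqrt(-6 + O))
(A(K) + M)**2 = (sqrt(-6 + 5) + 8)**2 = (sqrt(-1) + 8)**2 = (I + 8)**2 = (8 + I)**2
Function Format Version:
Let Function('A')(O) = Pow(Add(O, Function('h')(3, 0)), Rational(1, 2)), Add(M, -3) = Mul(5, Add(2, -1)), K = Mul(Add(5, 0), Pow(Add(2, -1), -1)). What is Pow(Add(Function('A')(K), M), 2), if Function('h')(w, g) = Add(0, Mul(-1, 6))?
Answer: Pow(Add(8, I), 2) ≈ Add(63.000, Mul(16.000, I))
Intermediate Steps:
K = 5 (K = Mul(5, Pow(1, -1)) = Mul(5, 1) = 5)
Function('h')(w, g) = -6 (Function('h')(w, g) = Add(0, -6) = -6)
M = 8 (M = Add(3, Mul(5, Add(2, -1))) = Add(3, Mul(5, 1)) = Add(3, 5) = 8)
Function('A')(O) = Pow(Add(-6, O), Rational(1, 2)) (Function('A')(O) = Pow(Add(O, -6), Rational(1, 2)) = Pow(Add(-6, O), Rational(1, 2)))
Pow(Add(Function('A')(K), M), 2) = Pow(Add(Pow(Add(-6, 5), Rational(1, 2)), 8), 2) = Pow(Add(Pow(-1, Rational(1, 2)), 8), 2) = Pow(Add(I, 8), 2) = Pow(Add(8, I), 2)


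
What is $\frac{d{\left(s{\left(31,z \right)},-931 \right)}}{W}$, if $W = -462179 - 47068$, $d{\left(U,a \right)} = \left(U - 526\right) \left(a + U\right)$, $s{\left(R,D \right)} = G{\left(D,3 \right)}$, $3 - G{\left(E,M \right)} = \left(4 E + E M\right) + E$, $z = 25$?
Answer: $- \frac{90616}{56583} \approx -1.6015$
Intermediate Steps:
$G{\left(E,M \right)} = 3 - 5 E - E M$ ($G{\left(E,M \right)} = 3 - \left(\left(4 E + E M\right) + E\right) = 3 - \left(5 E + E M\right) = 3 - 5 E - E M$)
$s{\left(R,D \right)} = 3 - 8 D$ ($s{\left(R,D \right)} = 3 - 5 D - D 3 = 3 - 5 D - 3 D = 3 - 8 D$)
$d{\left(U,a \right)} = \left(-526 + U\right) \left(U + a\right)$
$W = -509247$ ($W = -462179 - 47068 = -509247$)
$\frac{d{\left(s{\left(31,z \right)},-931 \right)}}{W} = \frac{\left(3 - 200\right)^{2} - 526 \left(3 - 200\right) - -489706 + \left(3 - 200\right) \left(-931\right)}{-509247} = \left(\left(3 - 200\right)^{2} - 526 \left(3 - 200\right) + 489706 + \left(3 - 200\right) \left(-931\right)\right) \left(- \frac{1}{509247}\right) = \left(\left(-197\right)^{2} - -103622 + 489706 - -183407\right) \left(- \frac{1}{509247}\right) = \left(38809 + 103622 + 489706 + 183407\right) \left(- \frac{1}{509247}\right) = 815544 \left(- \frac{1}{509247}\right) = - \frac{90616}{56583}$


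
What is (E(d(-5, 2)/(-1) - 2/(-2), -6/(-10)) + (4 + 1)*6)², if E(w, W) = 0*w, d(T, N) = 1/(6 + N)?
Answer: 900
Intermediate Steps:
E(w, W) = 0
(E(d(-5, 2)/(-1) - 2/(-2), -6/(-10)) + (4 + 1)*6)² = (0 + (4 + 1)*6)² = (0 + 5*6)² = (0 + 30)² = 30² = 900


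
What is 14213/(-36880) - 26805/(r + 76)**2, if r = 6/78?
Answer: -180970093373/36073102480 ≈ -5.0168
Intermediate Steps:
r = 1/13 (r = 6*(1/78) = 1/13 ≈ 0.076923)
14213/(-36880) - 26805/(r + 76)**2 = 14213/(-36880) - 26805/(1/13 + 76)**2 = 14213*(-1/36880) - 26805/((989/13)**2) = -14213/36880 - 26805/978121/169 = -14213/36880 - 26805*169/978121 = -14213/36880 - 4530045/978121 = -180970093373/36073102480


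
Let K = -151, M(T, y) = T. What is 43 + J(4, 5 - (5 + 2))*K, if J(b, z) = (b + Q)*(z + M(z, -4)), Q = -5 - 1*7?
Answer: -4789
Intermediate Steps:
Q = -12 (Q = -5 - 7 = -12)
J(b, z) = 2*z*(-12 + b) (J(b, z) = (b - 12)*(z + z) = (-12 + b)*(2*z) = 2*z*(-12 + b))
43 + J(4, 5 - (5 + 2))*K = 43 + (2*(5 - (5 + 2))*(-12 + 4))*(-151) = 43 + (2*(5 - 1*7)*(-8))*(-151) = 43 + (2*(5 - 7)*(-8))*(-151) = 43 + (2*(-2)*(-8))*(-151) = 43 + 32*(-151) = 43 - 4832 = -4789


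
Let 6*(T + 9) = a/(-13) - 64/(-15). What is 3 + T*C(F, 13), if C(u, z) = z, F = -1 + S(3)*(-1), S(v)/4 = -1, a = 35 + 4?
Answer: -10013/90 ≈ -111.26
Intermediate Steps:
a = 39
S(v) = -4 (S(v) = 4*(-1) = -4)
F = 3 (F = -1 - 4*(-1) = -1 + 4 = 3)
T = -791/90 (T = -9 + (39/(-13) - 64/(-15))/6 = -9 + (39*(-1/13) - 64*(-1/15))/6 = -9 + (-3 + 64/15)/6 = -9 + (⅙)*(19/15) = -9 + 19/90 = -791/90 ≈ -8.7889)
3 + T*C(F, 13) = 3 - 791/90*13 = 3 - 10283/90 = -10013/90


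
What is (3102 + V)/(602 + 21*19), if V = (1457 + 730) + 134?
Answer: 493/91 ≈ 5.4176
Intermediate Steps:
V = 2321 (V = 2187 + 134 = 2321)
(3102 + V)/(602 + 21*19) = (3102 + 2321)/(602 + 21*19) = 5423/(602 + 399) = 5423/1001 = 5423*(1/1001) = 493/91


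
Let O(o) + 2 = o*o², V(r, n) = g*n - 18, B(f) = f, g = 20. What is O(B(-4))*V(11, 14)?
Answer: -17292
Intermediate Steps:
V(r, n) = -18 + 20*n (V(r, n) = 20*n - 18 = -18 + 20*n)
O(o) = -2 + o³ (O(o) = -2 + o*o² = -2 + o³)
O(B(-4))*V(11, 14) = (-2 + (-4)³)*(-18 + 20*14) = (-2 - 64)*(-18 + 280) = -66*262 = -17292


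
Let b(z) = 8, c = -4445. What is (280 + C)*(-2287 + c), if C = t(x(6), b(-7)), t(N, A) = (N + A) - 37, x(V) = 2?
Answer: -1703196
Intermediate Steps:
t(N, A) = -37 + A + N (t(N, A) = (A + N) - 37 = -37 + A + N)
C = -27 (C = -37 + 8 + 2 = -27)
(280 + C)*(-2287 + c) = (280 - 27)*(-2287 - 4445) = 253*(-6732) = -1703196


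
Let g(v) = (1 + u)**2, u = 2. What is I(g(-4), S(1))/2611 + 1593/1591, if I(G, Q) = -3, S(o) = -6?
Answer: 4154550/4154101 ≈ 1.0001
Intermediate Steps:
g(v) = 9 (g(v) = (1 + 2)**2 = 3**2 = 9)
I(g(-4), S(1))/2611 + 1593/1591 = -3/2611 + 1593/1591 = 4154550/4154101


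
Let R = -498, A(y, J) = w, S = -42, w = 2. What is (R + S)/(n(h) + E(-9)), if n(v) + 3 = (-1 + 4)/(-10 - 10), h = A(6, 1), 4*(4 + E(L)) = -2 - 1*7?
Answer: 2700/47 ≈ 57.447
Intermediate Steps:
E(L) = -25/4 (E(L) = -4 + (-2 - 1*7)/4 = -4 + (-2 - 7)/4 = -4 + (¼)*(-9) = -4 - 9/4 = -25/4)
A(y, J) = 2
h = 2
n(v) = -63/20 (n(v) = -3 + (-1 + 4)/(-10 - 10) = -3 + 3/(-20) = -3 + 3*(-1/20) = -3 - 3/20 = -63/20)
(R + S)/(n(h) + E(-9)) = (-498 - 42)/(-63/20 - 25/4) = -540/(-47/5) = -540*(-5/47) = 2700/47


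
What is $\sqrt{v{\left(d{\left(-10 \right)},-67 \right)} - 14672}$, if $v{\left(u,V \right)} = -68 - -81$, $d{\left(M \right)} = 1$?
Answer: $i \sqrt{14659} \approx 121.07 i$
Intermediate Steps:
$v{\left(u,V \right)} = 13$ ($v{\left(u,V \right)} = -68 + 81 = 13$)
$\sqrt{v{\left(d{\left(-10 \right)},-67 \right)} - 14672} = \sqrt{13 - 14672} = \sqrt{-14659} = i \sqrt{14659}$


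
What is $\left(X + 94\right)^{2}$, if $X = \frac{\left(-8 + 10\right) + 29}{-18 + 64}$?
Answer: $\frac{18966025}{2116} \approx 8963.2$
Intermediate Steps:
$X = \frac{31}{46}$ ($X = \frac{2 + 29}{46} = 31 \cdot \frac{1}{46} = \frac{31}{46} \approx 0.67391$)
$\left(X + 94\right)^{2} = \left(\frac{31}{46} + 94\right)^{2} = \left(\frac{4355}{46}\right)^{2} = \frac{18966025}{2116}$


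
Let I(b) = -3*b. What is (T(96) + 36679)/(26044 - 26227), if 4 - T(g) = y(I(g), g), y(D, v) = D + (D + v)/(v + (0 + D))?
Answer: -36970/183 ≈ -202.02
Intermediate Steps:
y(D, v) = 1 + D (y(D, v) = D + (D + v)/(v + D) = D + (D + v)/(D + v) = D + 1 = 1 + D)
T(g) = 3 + 3*g (T(g) = 4 - (1 - 3*g) = 4 + (-1 + 3*g) = 3 + 3*g)
(T(96) + 36679)/(26044 - 26227) = ((3 + 3*96) + 36679)/(26044 - 26227) = ((3 + 288) + 36679)/(-183) = (291 + 36679)*(-1/183) = 36970*(-1/183) = -36970/183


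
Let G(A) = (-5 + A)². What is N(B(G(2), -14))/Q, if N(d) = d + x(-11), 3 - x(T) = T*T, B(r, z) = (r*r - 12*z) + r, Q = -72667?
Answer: -20/10381 ≈ -0.0019266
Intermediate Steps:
B(r, z) = r + r² - 12*z (B(r, z) = (r² - 12*z) + r = r + r² - 12*z)
x(T) = 3 - T² (x(T) = 3 - T*T = 3 - T²)
N(d) = -118 + d (N(d) = d + (3 - 1*(-11)²) = d + (3 - 1*121) = d + (3 - 121) = d - 118 = -118 + d)
N(B(G(2), -14))/Q = (-118 + ((-5 + 2)² + ((-5 + 2)²)² - 12*(-14)))/(-72667) = (-118 + ((-3)² + ((-3)²)² + 168))*(-1/72667) = (-118 + (9 + 9² + 168))*(-1/72667) = (-118 + (9 + 81 + 168))*(-1/72667) = (-118 + 258)*(-1/72667) = 140*(-1/72667) = -20/10381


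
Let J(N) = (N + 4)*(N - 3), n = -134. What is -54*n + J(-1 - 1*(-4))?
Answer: 7236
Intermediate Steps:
J(N) = (-3 + N)*(4 + N) (J(N) = (4 + N)*(-3 + N) = (-3 + N)*(4 + N))
-54*n + J(-1 - 1*(-4)) = -54*(-134) + (-12 + (-1 - 1*(-4)) + (-1 - 1*(-4))²) = 7236 + (-12 + (-1 + 4) + (-1 + 4)²) = 7236 + (-12 + 3 + 3²) = 7236 + (-12 + 3 + 9) = 7236 + 0 = 7236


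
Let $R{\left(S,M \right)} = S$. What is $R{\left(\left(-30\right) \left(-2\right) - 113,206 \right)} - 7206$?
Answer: $-7259$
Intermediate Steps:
$R{\left(\left(-30\right) \left(-2\right) - 113,206 \right)} - 7206 = \left(\left(-30\right) \left(-2\right) - 113\right) - 7206 = \left(60 - 113\right) - 7206 = -53 - 7206 = -7259$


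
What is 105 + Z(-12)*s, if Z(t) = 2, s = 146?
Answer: 397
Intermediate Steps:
105 + Z(-12)*s = 105 + 2*146 = 105 + 292 = 397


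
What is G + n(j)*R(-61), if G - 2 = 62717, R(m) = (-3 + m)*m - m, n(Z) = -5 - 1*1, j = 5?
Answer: 38929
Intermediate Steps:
n(Z) = -6 (n(Z) = -5 - 1 = -6)
R(m) = -m + m*(-3 + m) (R(m) = m*(-3 + m) - m = -m + m*(-3 + m))
G = 62719 (G = 2 + 62717 = 62719)
G + n(j)*R(-61) = 62719 - (-366)*(-4 - 61) = 62719 - (-366)*(-65) = 62719 - 6*3965 = 62719 - 23790 = 38929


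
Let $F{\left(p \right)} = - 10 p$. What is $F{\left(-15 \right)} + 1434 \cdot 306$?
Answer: $438954$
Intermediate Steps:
$F{\left(-15 \right)} + 1434 \cdot 306 = \left(-10\right) \left(-15\right) + 1434 \cdot 306 = 150 + 438804 = 438954$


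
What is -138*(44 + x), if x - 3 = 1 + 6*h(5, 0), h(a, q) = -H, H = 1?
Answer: -5796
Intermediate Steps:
h(a, q) = -1 (h(a, q) = -1*1 = -1)
x = -2 (x = 3 + (1 + 6*(-1)) = 3 + (1 - 6) = 3 - 5 = -2)
-138*(44 + x) = -138*(44 - 2) = -138*42 = -5796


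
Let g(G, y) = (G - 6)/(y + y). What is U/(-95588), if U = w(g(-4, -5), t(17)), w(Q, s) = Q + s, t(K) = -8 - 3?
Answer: 5/47794 ≈ 0.00010462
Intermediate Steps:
t(K) = -11
g(G, y) = (-6 + G)/(2*y) (g(G, y) = (-6 + G)/((2*y)) = (-6 + G)*(1/(2*y)) = (-6 + G)/(2*y))
U = -10 (U = (½)*(-6 - 4)/(-5) - 11 = (½)*(-⅕)*(-10) - 11 = 1 - 11 = -10)
U/(-95588) = -10/(-95588) = -10*(-1/95588) = 5/47794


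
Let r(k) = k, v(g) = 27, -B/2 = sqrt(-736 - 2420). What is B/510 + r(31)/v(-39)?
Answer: 31/27 - 2*I*sqrt(789)/255 ≈ 1.1481 - 0.22031*I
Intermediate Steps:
B = -4*I*sqrt(789) (B = -2*sqrt(-736 - 2420) = -4*I*sqrt(789) ≈ -112.36*I)
B/510 + r(31)/v(-39) = -4*I*sqrt(789)/510 + 31/27 = -4*I*sqrt(789)*(1/510) + 31*(1/27) = -2*I*sqrt(789)/255 + 31/27 = 31/27 - 2*I*sqrt(789)/255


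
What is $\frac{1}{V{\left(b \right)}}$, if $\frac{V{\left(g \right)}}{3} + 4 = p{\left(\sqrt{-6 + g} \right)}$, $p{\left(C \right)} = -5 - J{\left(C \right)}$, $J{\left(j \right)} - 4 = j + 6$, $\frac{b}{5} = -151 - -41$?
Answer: $\frac{i}{3 \left(- 19 i + 2 \sqrt{139}\right)} \approx -0.0069066 + 0.0085713 i$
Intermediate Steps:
$b = -550$ ($b = 5 \left(-151 - -41\right) = 5 \left(-151 + 41\right) = 5 \left(-110\right) = -550$)
$J{\left(j \right)} = 10 + j$ ($J{\left(j \right)} = 4 + \left(j + 6\right) = 4 + \left(6 + j\right) = 10 + j$)
$p{\left(C \right)} = -15 - C$ ($p{\left(C \right)} = -5 - \left(10 + C\right) = -15 - C$)
$V{\left(g \right)} = -57 - 3 \sqrt{-6 + g}$ ($V{\left(g \right)} = -12 + 3 \left(-15 - \sqrt{-6 + g}\right) = -12 - \left(45 + 3 \sqrt{-6 + g}\right) = -57 - 3 \sqrt{-6 + g}$)
$\frac{1}{V{\left(b \right)}} = \frac{1}{-57 - 3 \sqrt{-6 - 550}} = \frac{1}{-57 - 3 \sqrt{-556}} = \frac{1}{-57 - 3 \cdot 2 i \sqrt{139}} = \frac{1}{-57 - 6 i \sqrt{139}}$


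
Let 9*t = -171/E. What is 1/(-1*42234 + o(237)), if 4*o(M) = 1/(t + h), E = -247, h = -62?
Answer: -3220/135993493 ≈ -2.3678e-5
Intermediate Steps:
t = 1/13 (t = (-171/(-247))/9 = (-171*(-1/247))/9 = (⅑)*(9/13) = 1/13 ≈ 0.076923)
o(M) = -13/3220 (o(M) = 1/(4*(1/13 - 62)) = 1/(4*(-805/13)) = (¼)*(-13/805) = -13/3220)
1/(-1*42234 + o(237)) = 1/(-1*42234 - 13/3220) = 1/(-42234 - 13/3220) = 1/(-135993493/3220) = -3220/135993493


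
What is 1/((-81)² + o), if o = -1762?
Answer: 1/4799 ≈ 0.00020838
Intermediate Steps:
1/((-81)² + o) = 1/((-81)² - 1762) = 1/(6561 - 1762) = 1/4799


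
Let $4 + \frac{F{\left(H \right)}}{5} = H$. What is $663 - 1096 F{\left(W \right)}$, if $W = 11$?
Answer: $-37697$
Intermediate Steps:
$F{\left(H \right)} = -20 + 5 H$
$663 - 1096 F{\left(W \right)} = 663 - 1096 \left(-20 + 5 \cdot 11\right) = 663 - 1096 \left(-20 + 55\right) = 663 - 38360 = -37697$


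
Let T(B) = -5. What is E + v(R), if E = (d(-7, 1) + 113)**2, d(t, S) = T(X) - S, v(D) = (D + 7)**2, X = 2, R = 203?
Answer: 55549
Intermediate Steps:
v(D) = (7 + D)**2
d(t, S) = -5 - S
E = 11449 (E = ((-5 - 1*1) + 113)**2 = ((-5 - 1) + 113)**2 = (-6 + 113)**2 = 107**2 = 11449)
E + v(R) = 11449 + (7 + 203)**2 = 11449 + 210**2 = 11449 + 44100 = 55549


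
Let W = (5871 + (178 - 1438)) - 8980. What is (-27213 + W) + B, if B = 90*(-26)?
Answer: -33922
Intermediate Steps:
B = -2340
W = -4369 (W = (5871 - 1260) - 8980 = 4611 - 8980 = -4369)
(-27213 + W) + B = (-27213 - 4369) - 2340 = -31582 - 2340 = -33922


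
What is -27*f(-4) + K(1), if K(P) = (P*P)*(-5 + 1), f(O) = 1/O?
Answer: 11/4 ≈ 2.7500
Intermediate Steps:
K(P) = -4*P² (K(P) = P²*(-4) = -4*P²)
-27*f(-4) + K(1) = -27/(-4) - 4*1² = -27*(-¼) - 4*1 = 27/4 - 4 = 11/4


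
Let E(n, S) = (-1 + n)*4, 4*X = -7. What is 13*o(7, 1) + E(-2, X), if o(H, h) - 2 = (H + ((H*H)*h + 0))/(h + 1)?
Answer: 378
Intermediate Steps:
X = -7/4 (X = (¼)*(-7) = -7/4 ≈ -1.7500)
E(n, S) = -4 + 4*n
o(H, h) = 2 + (H + h*H²)/(1 + h) (o(H, h) = 2 + (H + ((H*H)*h + 0))/(h + 1) = 2 + (H + (H²*h + 0))/(1 + h) = 2 + (H + (h*H² + 0))/(1 + h) = 2 + (H + h*H²)/(1 + h))
13*o(7, 1) + E(-2, X) = 13*((2 + 7 + 2*1 + 1*7²)/(1 + 1)) + (-4 + 4*(-2)) = 13*((2 + 7 + 2 + 1*49)/2) + (-4 - 8) = 13*((2 + 7 + 2 + 49)/2) - 12 = 13*((½)*60) - 12 = 13*30 - 12 = 390 - 12 = 378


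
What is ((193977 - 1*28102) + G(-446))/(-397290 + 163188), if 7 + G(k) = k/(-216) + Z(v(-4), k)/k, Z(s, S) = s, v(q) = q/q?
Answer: -3994814587/5638112568 ≈ -0.70854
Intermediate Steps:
v(q) = 1
G(k) = -7 + 1/k - k/216 (G(k) = -7 + (k/(-216) + 1/k) = -7 + (k*(-1/216) + 1/k) = -7 + (-k/216 + 1/k) = -7 + (1/k - k/216) = -7 + 1/k - k/216)
((193977 - 1*28102) + G(-446))/(-397290 + 163188) = ((193977 - 1*28102) + (-7 + 1/(-446) - 1/216*(-446)))/(-397290 + 163188) = ((193977 - 28102) + (-7 - 1/446 + 223/108))/(-234102) = (165875 - 118913/24084)*(-1/234102) = (3994814587/24084)*(-1/234102) = -3994814587/5638112568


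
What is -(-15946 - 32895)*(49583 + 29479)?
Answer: 3861467142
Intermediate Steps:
-(-15946 - 32895)*(49583 + 29479) = -(-48841)*79062 = -1*(-3861467142) = 3861467142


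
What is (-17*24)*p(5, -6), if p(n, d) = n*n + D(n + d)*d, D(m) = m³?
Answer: -12648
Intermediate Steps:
p(n, d) = n² + d*(d + n)³ (p(n, d) = n*n + (n + d)³*d = n² + (d + n)³*d = n² + d*(d + n)³)
(-17*24)*p(5, -6) = (-17*24)*(5² - 6*(-6 + 5)³) = -408*(25 - 6*(-1)³) = -408*(25 - 6*(-1)) = -408*(25 + 6) = -408*31 = -12648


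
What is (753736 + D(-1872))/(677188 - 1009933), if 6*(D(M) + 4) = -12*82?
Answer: -753568/332745 ≈ -2.2647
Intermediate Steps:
D(M) = -168 (D(M) = -4 + (-12*82)/6 = -4 + (⅙)*(-984) = -4 - 164 = -168)
(753736 + D(-1872))/(677188 - 1009933) = (753736 - 168)/(677188 - 1009933) = 753568/(-332745) = 753568*(-1/332745) = -753568/332745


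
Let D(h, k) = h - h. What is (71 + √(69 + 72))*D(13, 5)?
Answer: 0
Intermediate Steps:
D(h, k) = 0
(71 + √(69 + 72))*D(13, 5) = (71 + √(69 + 72))*0 = (71 + √141)*0 = 0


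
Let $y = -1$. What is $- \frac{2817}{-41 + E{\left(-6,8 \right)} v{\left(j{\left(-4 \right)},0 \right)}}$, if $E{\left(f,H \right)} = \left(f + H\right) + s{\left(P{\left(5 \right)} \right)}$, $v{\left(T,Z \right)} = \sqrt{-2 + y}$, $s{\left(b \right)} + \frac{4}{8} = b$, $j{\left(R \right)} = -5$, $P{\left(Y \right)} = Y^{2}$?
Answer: $\frac{461988}{15151} + \frac{298602 i \sqrt{3}}{15151} \approx 30.492 + 34.136 i$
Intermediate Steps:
$s{\left(b \right)} = - \frac{1}{2} + b$
$v{\left(T,Z \right)} = i \sqrt{3}$ ($v{\left(T,Z \right)} = \sqrt{-2 - 1} = \sqrt{-3} = i \sqrt{3}$)
$E{\left(f,H \right)} = \frac{49}{2} + H + f$ ($E{\left(f,H \right)} = \left(f + H\right) - \left(\frac{1}{2} - 5^{2}\right) = \left(H + f\right) + \left(- \frac{1}{2} + 25\right) = \left(H + f\right) + \frac{49}{2} = \frac{49}{2} + H + f$)
$- \frac{2817}{-41 + E{\left(-6,8 \right)} v{\left(j{\left(-4 \right)},0 \right)}} = - \frac{2817}{-41 + \left(\frac{49}{2} + 8 - 6\right) i \sqrt{3}} = - \frac{2817}{-41 + \frac{53 i \sqrt{3}}{2}}$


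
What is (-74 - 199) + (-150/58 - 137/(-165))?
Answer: -1314707/4785 ≈ -274.76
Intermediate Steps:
(-74 - 199) + (-150/58 - 137/(-165)) = -273 + (-150*1/58 - 137*(-1/165)) = -273 + (-75/29 + 137/165) = -273 - 8402/4785 = -1314707/4785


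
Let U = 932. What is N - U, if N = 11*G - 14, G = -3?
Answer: -979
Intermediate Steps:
N = -47 (N = 11*(-3) - 14 = -33 - 14 = -47)
N - U = -47 - 1*932 = -47 - 932 = -979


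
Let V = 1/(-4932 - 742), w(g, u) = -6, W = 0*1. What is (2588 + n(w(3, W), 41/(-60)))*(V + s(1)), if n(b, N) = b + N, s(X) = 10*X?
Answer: 2929226527/113480 ≈ 25813.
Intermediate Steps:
W = 0
n(b, N) = N + b
V = -1/5674 (V = 1/(-5674) = -1/5674 ≈ -0.00017624)
(2588 + n(w(3, W), 41/(-60)))*(V + s(1)) = (2588 + (41/(-60) - 6))*(-1/5674 + 10*1) = (2588 + (41*(-1/60) - 6))*(-1/5674 + 10) = (2588 + (-41/60 - 6))*(56739/5674) = (2588 - 401/60)*(56739/5674) = (154879/60)*(56739/5674) = 2929226527/113480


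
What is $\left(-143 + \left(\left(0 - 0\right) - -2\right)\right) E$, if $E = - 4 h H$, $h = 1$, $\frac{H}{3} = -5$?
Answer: $-8460$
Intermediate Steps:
$H = -15$ ($H = 3 \left(-5\right) = -15$)
$E = 60$ ($E = \left(-4\right) 1 \left(-15\right) = \left(-4\right) \left(-15\right) = 60$)
$\left(-143 + \left(\left(0 - 0\right) - -2\right)\right) E = \left(-143 + \left(\left(0 - 0\right) - -2\right)\right) 60 = \left(-143 + \left(\left(0 + 0\right) + 2\right)\right) 60 = \left(-143 + \left(0 + 2\right)\right) 60 = \left(-143 + 2\right) 60 = \left(-141\right) 60 = -8460$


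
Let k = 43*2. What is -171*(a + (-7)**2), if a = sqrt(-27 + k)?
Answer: -8379 - 171*sqrt(59) ≈ -9692.5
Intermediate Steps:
k = 86
a = sqrt(59) (a = sqrt(-27 + 86) = sqrt(59) ≈ 7.6811)
-171*(a + (-7)**2) = -171*(sqrt(59) + (-7)**2) = -171*(sqrt(59) + 49) = -171*(49 + sqrt(59)) = -8379 - 171*sqrt(59)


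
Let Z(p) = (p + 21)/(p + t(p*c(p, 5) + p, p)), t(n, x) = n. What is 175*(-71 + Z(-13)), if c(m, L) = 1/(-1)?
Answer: -162925/13 ≈ -12533.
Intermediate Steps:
c(m, L) = -1
Z(p) = (21 + p)/p (Z(p) = (p + 21)/(p + (p*(-1) + p)) = (21 + p)/(p + (-p + p)) = (21 + p)/(p + 0) = (21 + p)/p)
175*(-71 + Z(-13)) = 175*(-71 + (21 - 13)/(-13)) = 175*(-71 - 1/13*8) = 175*(-71 - 8/13) = 175*(-931/13) = -162925/13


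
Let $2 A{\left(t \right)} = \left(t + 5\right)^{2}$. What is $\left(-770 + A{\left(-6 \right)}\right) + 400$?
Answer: $- \frac{739}{2} \approx -369.5$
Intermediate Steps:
$A{\left(t \right)} = \frac{\left(5 + t\right)^{2}}{2}$ ($A{\left(t \right)} = \frac{\left(t + 5\right)^{2}}{2} = \frac{\left(5 + t\right)^{2}}{2}$)
$\left(-770 + A{\left(-6 \right)}\right) + 400 = \left(-770 + \frac{\left(5 - 6\right)^{2}}{2}\right) + 400 = \left(-770 + \frac{\left(-1\right)^{2}}{2}\right) + 400 = \left(-770 + \frac{1}{2} \cdot 1\right) + 400 = \left(-770 + \frac{1}{2}\right) + 400 = - \frac{1539}{2} + 400 = - \frac{739}{2}$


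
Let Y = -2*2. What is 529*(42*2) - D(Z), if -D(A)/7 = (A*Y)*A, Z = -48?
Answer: -20076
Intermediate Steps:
Y = -4
D(A) = 28*A**2 (D(A) = -7*A*(-4)*A = -7*(-4*A)*A = -(-28)*A**2 = 28*A**2)
529*(42*2) - D(Z) = 529*(42*2) - 28*(-48)**2 = 529*84 - 28*2304 = 44436 - 1*64512 = 44436 - 64512 = -20076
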